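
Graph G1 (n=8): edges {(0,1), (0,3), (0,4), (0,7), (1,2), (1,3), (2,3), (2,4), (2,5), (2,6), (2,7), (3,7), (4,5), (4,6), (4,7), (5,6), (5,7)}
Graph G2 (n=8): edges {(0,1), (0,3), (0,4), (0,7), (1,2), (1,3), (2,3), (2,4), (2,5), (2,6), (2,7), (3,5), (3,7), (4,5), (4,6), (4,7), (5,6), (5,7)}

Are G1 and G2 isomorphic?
No, not isomorphic

The graphs are NOT isomorphic.

Counting edges: G1 has 17 edge(s); G2 has 18 edge(s).
Edge count is an isomorphism invariant (a bijection on vertices induces a bijection on edges), so differing edge counts rule out isomorphism.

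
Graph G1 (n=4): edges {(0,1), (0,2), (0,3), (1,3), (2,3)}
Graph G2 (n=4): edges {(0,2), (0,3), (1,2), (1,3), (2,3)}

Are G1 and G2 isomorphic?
Yes, isomorphic

The graphs are isomorphic.
One valid mapping φ: V(G1) → V(G2): 0→2, 1→1, 2→0, 3→3

Verify φ preserves adjacency — for each edge of G1, its image is an edge of G2:
  (0,1) → (φ(0),φ(1)) = (1,2) ∈ E(G2) ✓
  (0,2) → (φ(0),φ(2)) = (0,2) ∈ E(G2) ✓
  (0,3) → (φ(0),φ(3)) = (2,3) ∈ E(G2) ✓
  (1,3) → (φ(1),φ(3)) = (1,3) ∈ E(G2) ✓
  (2,3) → (φ(2),φ(3)) = (0,3) ∈ E(G2) ✓
All 5 edges of G1 map to edges of G2, and |E(G1)| = |E(G2)| = 5, so φ is a bijection on edges as well as vertices. Hence G1 ≅ G2.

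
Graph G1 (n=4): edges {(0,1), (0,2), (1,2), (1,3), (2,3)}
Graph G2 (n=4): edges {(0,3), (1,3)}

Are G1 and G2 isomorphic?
No, not isomorphic

The graphs are NOT isomorphic.

Counting triangles (3-cliques): G1 has 2, G2 has 0.
Triangle count is an isomorphism invariant, so differing triangle counts rule out isomorphism.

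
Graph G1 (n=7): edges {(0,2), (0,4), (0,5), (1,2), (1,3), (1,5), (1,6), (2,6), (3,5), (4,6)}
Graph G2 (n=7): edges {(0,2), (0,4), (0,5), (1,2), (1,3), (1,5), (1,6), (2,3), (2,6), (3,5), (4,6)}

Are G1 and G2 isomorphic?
No, not isomorphic

The graphs are NOT isomorphic.

Counting edges: G1 has 10 edge(s); G2 has 11 edge(s).
Edge count is an isomorphism invariant (a bijection on vertices induces a bijection on edges), so differing edge counts rule out isomorphism.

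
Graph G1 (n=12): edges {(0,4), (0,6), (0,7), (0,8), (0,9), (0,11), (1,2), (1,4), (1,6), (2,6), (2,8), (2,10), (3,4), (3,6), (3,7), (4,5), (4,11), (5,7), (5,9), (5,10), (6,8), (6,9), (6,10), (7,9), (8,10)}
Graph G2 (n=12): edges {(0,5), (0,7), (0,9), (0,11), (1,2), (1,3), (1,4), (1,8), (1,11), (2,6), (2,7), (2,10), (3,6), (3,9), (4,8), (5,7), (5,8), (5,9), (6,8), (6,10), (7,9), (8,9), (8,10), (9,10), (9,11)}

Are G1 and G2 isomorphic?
Yes, isomorphic

The graphs are isomorphic.
One valid mapping φ: V(G1) → V(G2): 0→8, 1→11, 2→0, 3→3, 4→1, 5→2, 6→9, 7→6, 8→5, 9→10, 10→7, 11→4

Verify φ preserves adjacency — for each edge of G1, its image is an edge of G2:
  (0,4) → (φ(0),φ(4)) = (1,8) ∈ E(G2) ✓
  (0,6) → (φ(0),φ(6)) = (8,9) ∈ E(G2) ✓
  (0,7) → (φ(0),φ(7)) = (6,8) ∈ E(G2) ✓
  (0,8) → (φ(0),φ(8)) = (5,8) ∈ E(G2) ✓
  (0,9) → (φ(0),φ(9)) = (8,10) ∈ E(G2) ✓
  (0,11) → (φ(0),φ(11)) = (4,8) ∈ E(G2) ✓
  (1,2) → (φ(1),φ(2)) = (0,11) ∈ E(G2) ✓
  (1,4) → (φ(1),φ(4)) = (1,11) ∈ E(G2) ✓
  (1,6) → (φ(1),φ(6)) = (9,11) ∈ E(G2) ✓
  (2,6) → (φ(2),φ(6)) = (0,9) ∈ E(G2) ✓
  (2,8) → (φ(2),φ(8)) = (0,5) ∈ E(G2) ✓
  (2,10) → (φ(2),φ(10)) = (0,7) ∈ E(G2) ✓
  (3,4) → (φ(3),φ(4)) = (1,3) ∈ E(G2) ✓
  (3,6) → (φ(3),φ(6)) = (3,9) ∈ E(G2) ✓
  (3,7) → (φ(3),φ(7)) = (3,6) ∈ E(G2) ✓
  (4,5) → (φ(4),φ(5)) = (1,2) ∈ E(G2) ✓
  (4,11) → (φ(4),φ(11)) = (1,4) ∈ E(G2) ✓
  (5,7) → (φ(5),φ(7)) = (2,6) ∈ E(G2) ✓
  (5,9) → (φ(5),φ(9)) = (2,10) ∈ E(G2) ✓
  (5,10) → (φ(5),φ(10)) = (2,7) ∈ E(G2) ✓
  (6,8) → (φ(6),φ(8)) = (5,9) ∈ E(G2) ✓
  (6,9) → (φ(6),φ(9)) = (9,10) ∈ E(G2) ✓
  (6,10) → (φ(6),φ(10)) = (7,9) ∈ E(G2) ✓
  (7,9) → (φ(7),φ(9)) = (6,10) ∈ E(G2) ✓
  (8,10) → (φ(8),φ(10)) = (5,7) ∈ E(G2) ✓
All 25 edges of G1 map to edges of G2, and |E(G1)| = |E(G2)| = 25, so φ is a bijection on edges as well as vertices. Hence G1 ≅ G2.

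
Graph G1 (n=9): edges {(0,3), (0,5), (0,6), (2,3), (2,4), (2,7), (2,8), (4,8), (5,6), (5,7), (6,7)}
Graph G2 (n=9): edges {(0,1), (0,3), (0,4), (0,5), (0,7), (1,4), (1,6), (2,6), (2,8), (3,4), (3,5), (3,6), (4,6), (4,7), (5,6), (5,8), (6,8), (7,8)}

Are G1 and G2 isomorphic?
No, not isomorphic

The graphs are NOT isomorphic.

Counting triangles (3-cliques): G1 has 3, G2 has 9.
Triangle count is an isomorphism invariant, so differing triangle counts rule out isomorphism.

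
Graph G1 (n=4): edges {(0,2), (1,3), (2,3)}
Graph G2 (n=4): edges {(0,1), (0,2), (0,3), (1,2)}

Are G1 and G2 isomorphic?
No, not isomorphic

The graphs are NOT isomorphic.

Degrees in G1: deg(0)=1, deg(1)=1, deg(2)=2, deg(3)=2.
Sorted degree sequence of G1: [2, 2, 1, 1].
Degrees in G2: deg(0)=3, deg(1)=2, deg(2)=2, deg(3)=1.
Sorted degree sequence of G2: [3, 2, 2, 1].
The (sorted) degree sequence is an isomorphism invariant, so since G1 and G2 have different degree sequences they cannot be isomorphic.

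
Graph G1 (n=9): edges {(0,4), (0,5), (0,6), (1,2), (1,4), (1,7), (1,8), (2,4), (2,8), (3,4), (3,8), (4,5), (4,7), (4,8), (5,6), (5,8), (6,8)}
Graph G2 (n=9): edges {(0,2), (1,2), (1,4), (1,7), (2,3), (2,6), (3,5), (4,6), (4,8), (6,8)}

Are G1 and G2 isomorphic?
No, not isomorphic

The graphs are NOT isomorphic.

Counting triangles (3-cliques): G1 has 10, G2 has 1.
Triangle count is an isomorphism invariant, so differing triangle counts rule out isomorphism.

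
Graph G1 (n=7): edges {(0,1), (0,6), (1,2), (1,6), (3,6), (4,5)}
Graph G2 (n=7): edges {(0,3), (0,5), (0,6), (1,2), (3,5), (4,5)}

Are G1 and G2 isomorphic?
Yes, isomorphic

The graphs are isomorphic.
One valid mapping φ: V(G1) → V(G2): 0→3, 1→5, 2→4, 3→6, 4→1, 5→2, 6→0

Verify φ preserves adjacency — for each edge of G1, its image is an edge of G2:
  (0,1) → (φ(0),φ(1)) = (3,5) ∈ E(G2) ✓
  (0,6) → (φ(0),φ(6)) = (0,3) ∈ E(G2) ✓
  (1,2) → (φ(1),φ(2)) = (4,5) ∈ E(G2) ✓
  (1,6) → (φ(1),φ(6)) = (0,5) ∈ E(G2) ✓
  (3,6) → (φ(3),φ(6)) = (0,6) ∈ E(G2) ✓
  (4,5) → (φ(4),φ(5)) = (1,2) ∈ E(G2) ✓
All 6 edges of G1 map to edges of G2, and |E(G1)| = |E(G2)| = 6, so φ is a bijection on edges as well as vertices. Hence G1 ≅ G2.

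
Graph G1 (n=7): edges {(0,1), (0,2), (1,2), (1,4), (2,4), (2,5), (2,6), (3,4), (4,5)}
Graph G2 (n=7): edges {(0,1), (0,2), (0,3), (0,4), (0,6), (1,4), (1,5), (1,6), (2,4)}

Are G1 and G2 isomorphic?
Yes, isomorphic

The graphs are isomorphic.
One valid mapping φ: V(G1) → V(G2): 0→2, 1→4, 2→0, 3→5, 4→1, 5→6, 6→3

Verify φ preserves adjacency — for each edge of G1, its image is an edge of G2:
  (0,1) → (φ(0),φ(1)) = (2,4) ∈ E(G2) ✓
  (0,2) → (φ(0),φ(2)) = (0,2) ∈ E(G2) ✓
  (1,2) → (φ(1),φ(2)) = (0,4) ∈ E(G2) ✓
  (1,4) → (φ(1),φ(4)) = (1,4) ∈ E(G2) ✓
  (2,4) → (φ(2),φ(4)) = (0,1) ∈ E(G2) ✓
  (2,5) → (φ(2),φ(5)) = (0,6) ∈ E(G2) ✓
  (2,6) → (φ(2),φ(6)) = (0,3) ∈ E(G2) ✓
  (3,4) → (φ(3),φ(4)) = (1,5) ∈ E(G2) ✓
  (4,5) → (φ(4),φ(5)) = (1,6) ∈ E(G2) ✓
All 9 edges of G1 map to edges of G2, and |E(G1)| = |E(G2)| = 9, so φ is a bijection on edges as well as vertices. Hence G1 ≅ G2.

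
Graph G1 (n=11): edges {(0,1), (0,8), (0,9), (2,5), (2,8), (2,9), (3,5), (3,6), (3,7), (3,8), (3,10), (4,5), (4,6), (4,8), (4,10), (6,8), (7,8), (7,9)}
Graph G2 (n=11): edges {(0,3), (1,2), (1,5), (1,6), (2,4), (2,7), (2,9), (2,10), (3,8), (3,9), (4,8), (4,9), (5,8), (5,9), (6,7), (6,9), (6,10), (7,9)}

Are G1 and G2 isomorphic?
Yes, isomorphic

The graphs are isomorphic.
One valid mapping φ: V(G1) → V(G2): 0→3, 1→0, 2→5, 3→2, 4→6, 5→1, 6→7, 7→4, 8→9, 9→8, 10→10

Verify φ preserves adjacency — for each edge of G1, its image is an edge of G2:
  (0,1) → (φ(0),φ(1)) = (0,3) ∈ E(G2) ✓
  (0,8) → (φ(0),φ(8)) = (3,9) ∈ E(G2) ✓
  (0,9) → (φ(0),φ(9)) = (3,8) ∈ E(G2) ✓
  (2,5) → (φ(2),φ(5)) = (1,5) ∈ E(G2) ✓
  (2,8) → (φ(2),φ(8)) = (5,9) ∈ E(G2) ✓
  (2,9) → (φ(2),φ(9)) = (5,8) ∈ E(G2) ✓
  (3,5) → (φ(3),φ(5)) = (1,2) ∈ E(G2) ✓
  (3,6) → (φ(3),φ(6)) = (2,7) ∈ E(G2) ✓
  (3,7) → (φ(3),φ(7)) = (2,4) ∈ E(G2) ✓
  (3,8) → (φ(3),φ(8)) = (2,9) ∈ E(G2) ✓
  (3,10) → (φ(3),φ(10)) = (2,10) ∈ E(G2) ✓
  (4,5) → (φ(4),φ(5)) = (1,6) ∈ E(G2) ✓
  (4,6) → (φ(4),φ(6)) = (6,7) ∈ E(G2) ✓
  (4,8) → (φ(4),φ(8)) = (6,9) ∈ E(G2) ✓
  (4,10) → (φ(4),φ(10)) = (6,10) ∈ E(G2) ✓
  (6,8) → (φ(6),φ(8)) = (7,9) ∈ E(G2) ✓
  (7,8) → (φ(7),φ(8)) = (4,9) ∈ E(G2) ✓
  (7,9) → (φ(7),φ(9)) = (4,8) ∈ E(G2) ✓
All 18 edges of G1 map to edges of G2, and |E(G1)| = |E(G2)| = 18, so φ is a bijection on edges as well as vertices. Hence G1 ≅ G2.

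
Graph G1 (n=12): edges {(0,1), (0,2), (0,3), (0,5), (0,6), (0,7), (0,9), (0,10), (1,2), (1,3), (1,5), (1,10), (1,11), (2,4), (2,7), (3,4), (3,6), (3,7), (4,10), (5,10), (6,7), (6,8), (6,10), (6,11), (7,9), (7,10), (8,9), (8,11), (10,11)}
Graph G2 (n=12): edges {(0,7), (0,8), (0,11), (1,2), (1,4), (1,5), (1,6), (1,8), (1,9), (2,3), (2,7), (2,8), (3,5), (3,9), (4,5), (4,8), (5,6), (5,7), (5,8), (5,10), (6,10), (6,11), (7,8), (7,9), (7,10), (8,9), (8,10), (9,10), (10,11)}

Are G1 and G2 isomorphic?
Yes, isomorphic

The graphs are isomorphic.
One valid mapping φ: V(G1) → V(G2): 0→8, 1→1, 2→2, 3→9, 4→3, 5→4, 6→10, 7→7, 8→11, 9→0, 10→5, 11→6

Verify φ preserves adjacency — for each edge of G1, its image is an edge of G2:
  (0,1) → (φ(0),φ(1)) = (1,8) ∈ E(G2) ✓
  (0,2) → (φ(0),φ(2)) = (2,8) ∈ E(G2) ✓
  (0,3) → (φ(0),φ(3)) = (8,9) ∈ E(G2) ✓
  (0,5) → (φ(0),φ(5)) = (4,8) ∈ E(G2) ✓
  (0,6) → (φ(0),φ(6)) = (8,10) ∈ E(G2) ✓
  (0,7) → (φ(0),φ(7)) = (7,8) ∈ E(G2) ✓
  (0,9) → (φ(0),φ(9)) = (0,8) ∈ E(G2) ✓
  (0,10) → (φ(0),φ(10)) = (5,8) ∈ E(G2) ✓
  (1,2) → (φ(1),φ(2)) = (1,2) ∈ E(G2) ✓
  (1,3) → (φ(1),φ(3)) = (1,9) ∈ E(G2) ✓
  (1,5) → (φ(1),φ(5)) = (1,4) ∈ E(G2) ✓
  (1,10) → (φ(1),φ(10)) = (1,5) ∈ E(G2) ✓
  (1,11) → (φ(1),φ(11)) = (1,6) ∈ E(G2) ✓
  (2,4) → (φ(2),φ(4)) = (2,3) ∈ E(G2) ✓
  (2,7) → (φ(2),φ(7)) = (2,7) ∈ E(G2) ✓
  (3,4) → (φ(3),φ(4)) = (3,9) ∈ E(G2) ✓
  (3,6) → (φ(3),φ(6)) = (9,10) ∈ E(G2) ✓
  (3,7) → (φ(3),φ(7)) = (7,9) ∈ E(G2) ✓
  (4,10) → (φ(4),φ(10)) = (3,5) ∈ E(G2) ✓
  (5,10) → (φ(5),φ(10)) = (4,5) ∈ E(G2) ✓
  (6,7) → (φ(6),φ(7)) = (7,10) ∈ E(G2) ✓
  (6,8) → (φ(6),φ(8)) = (10,11) ∈ E(G2) ✓
  (6,10) → (φ(6),φ(10)) = (5,10) ∈ E(G2) ✓
  (6,11) → (φ(6),φ(11)) = (6,10) ∈ E(G2) ✓
  (7,9) → (φ(7),φ(9)) = (0,7) ∈ E(G2) ✓
  (7,10) → (φ(7),φ(10)) = (5,7) ∈ E(G2) ✓
  (8,9) → (φ(8),φ(9)) = (0,11) ∈ E(G2) ✓
  (8,11) → (φ(8),φ(11)) = (6,11) ∈ E(G2) ✓
  (10,11) → (φ(10),φ(11)) = (5,6) ∈ E(G2) ✓
All 29 edges of G1 map to edges of G2, and |E(G1)| = |E(G2)| = 29, so φ is a bijection on edges as well as vertices. Hence G1 ≅ G2.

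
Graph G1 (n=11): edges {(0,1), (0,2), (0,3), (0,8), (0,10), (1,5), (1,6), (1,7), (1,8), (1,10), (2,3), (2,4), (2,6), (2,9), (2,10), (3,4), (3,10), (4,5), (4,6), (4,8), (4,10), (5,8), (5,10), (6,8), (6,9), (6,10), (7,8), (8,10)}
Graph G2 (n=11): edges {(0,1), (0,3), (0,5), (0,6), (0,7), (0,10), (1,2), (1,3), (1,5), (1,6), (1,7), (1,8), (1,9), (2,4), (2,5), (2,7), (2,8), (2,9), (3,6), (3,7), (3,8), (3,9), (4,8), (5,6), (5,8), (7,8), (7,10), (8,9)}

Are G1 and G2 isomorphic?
Yes, isomorphic

The graphs are isomorphic.
One valid mapping φ: V(G1) → V(G2): 0→5, 1→2, 2→0, 3→6, 4→3, 5→9, 6→7, 7→4, 8→8, 9→10, 10→1

Verify φ preserves adjacency — for each edge of G1, its image is an edge of G2:
  (0,1) → (φ(0),φ(1)) = (2,5) ∈ E(G2) ✓
  (0,2) → (φ(0),φ(2)) = (0,5) ∈ E(G2) ✓
  (0,3) → (φ(0),φ(3)) = (5,6) ∈ E(G2) ✓
  (0,8) → (φ(0),φ(8)) = (5,8) ∈ E(G2) ✓
  (0,10) → (φ(0),φ(10)) = (1,5) ∈ E(G2) ✓
  (1,5) → (φ(1),φ(5)) = (2,9) ∈ E(G2) ✓
  (1,6) → (φ(1),φ(6)) = (2,7) ∈ E(G2) ✓
  (1,7) → (φ(1),φ(7)) = (2,4) ∈ E(G2) ✓
  (1,8) → (φ(1),φ(8)) = (2,8) ∈ E(G2) ✓
  (1,10) → (φ(1),φ(10)) = (1,2) ∈ E(G2) ✓
  (2,3) → (φ(2),φ(3)) = (0,6) ∈ E(G2) ✓
  (2,4) → (φ(2),φ(4)) = (0,3) ∈ E(G2) ✓
  (2,6) → (φ(2),φ(6)) = (0,7) ∈ E(G2) ✓
  (2,9) → (φ(2),φ(9)) = (0,10) ∈ E(G2) ✓
  (2,10) → (φ(2),φ(10)) = (0,1) ∈ E(G2) ✓
  (3,4) → (φ(3),φ(4)) = (3,6) ∈ E(G2) ✓
  (3,10) → (φ(3),φ(10)) = (1,6) ∈ E(G2) ✓
  (4,5) → (φ(4),φ(5)) = (3,9) ∈ E(G2) ✓
  (4,6) → (φ(4),φ(6)) = (3,7) ∈ E(G2) ✓
  (4,8) → (φ(4),φ(8)) = (3,8) ∈ E(G2) ✓
  (4,10) → (φ(4),φ(10)) = (1,3) ∈ E(G2) ✓
  (5,8) → (φ(5),φ(8)) = (8,9) ∈ E(G2) ✓
  (5,10) → (φ(5),φ(10)) = (1,9) ∈ E(G2) ✓
  (6,8) → (φ(6),φ(8)) = (7,8) ∈ E(G2) ✓
  (6,9) → (φ(6),φ(9)) = (7,10) ∈ E(G2) ✓
  (6,10) → (φ(6),φ(10)) = (1,7) ∈ E(G2) ✓
  (7,8) → (φ(7),φ(8)) = (4,8) ∈ E(G2) ✓
  (8,10) → (φ(8),φ(10)) = (1,8) ∈ E(G2) ✓
All 28 edges of G1 map to edges of G2, and |E(G1)| = |E(G2)| = 28, so φ is a bijection on edges as well as vertices. Hence G1 ≅ G2.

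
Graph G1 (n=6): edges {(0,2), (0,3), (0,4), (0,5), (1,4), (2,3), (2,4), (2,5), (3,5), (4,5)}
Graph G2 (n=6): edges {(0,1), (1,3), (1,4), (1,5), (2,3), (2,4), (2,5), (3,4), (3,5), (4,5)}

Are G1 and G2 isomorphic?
Yes, isomorphic

The graphs are isomorphic.
One valid mapping φ: V(G1) → V(G2): 0→5, 1→0, 2→3, 3→2, 4→1, 5→4

Verify φ preserves adjacency — for each edge of G1, its image is an edge of G2:
  (0,2) → (φ(0),φ(2)) = (3,5) ∈ E(G2) ✓
  (0,3) → (φ(0),φ(3)) = (2,5) ∈ E(G2) ✓
  (0,4) → (φ(0),φ(4)) = (1,5) ∈ E(G2) ✓
  (0,5) → (φ(0),φ(5)) = (4,5) ∈ E(G2) ✓
  (1,4) → (φ(1),φ(4)) = (0,1) ∈ E(G2) ✓
  (2,3) → (φ(2),φ(3)) = (2,3) ∈ E(G2) ✓
  (2,4) → (φ(2),φ(4)) = (1,3) ∈ E(G2) ✓
  (2,5) → (φ(2),φ(5)) = (3,4) ∈ E(G2) ✓
  (3,5) → (φ(3),φ(5)) = (2,4) ∈ E(G2) ✓
  (4,5) → (φ(4),φ(5)) = (1,4) ∈ E(G2) ✓
All 10 edges of G1 map to edges of G2, and |E(G1)| = |E(G2)| = 10, so φ is a bijection on edges as well as vertices. Hence G1 ≅ G2.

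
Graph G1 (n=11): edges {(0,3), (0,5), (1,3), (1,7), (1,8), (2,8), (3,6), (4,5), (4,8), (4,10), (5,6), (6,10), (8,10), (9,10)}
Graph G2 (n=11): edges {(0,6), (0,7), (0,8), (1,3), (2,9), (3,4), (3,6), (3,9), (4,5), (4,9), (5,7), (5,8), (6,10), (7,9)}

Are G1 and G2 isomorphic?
Yes, isomorphic

The graphs are isomorphic.
One valid mapping φ: V(G1) → V(G2): 0→8, 1→6, 2→1, 3→0, 4→4, 5→5, 6→7, 7→10, 8→3, 9→2, 10→9

Verify φ preserves adjacency — for each edge of G1, its image is an edge of G2:
  (0,3) → (φ(0),φ(3)) = (0,8) ∈ E(G2) ✓
  (0,5) → (φ(0),φ(5)) = (5,8) ∈ E(G2) ✓
  (1,3) → (φ(1),φ(3)) = (0,6) ∈ E(G2) ✓
  (1,7) → (φ(1),φ(7)) = (6,10) ∈ E(G2) ✓
  (1,8) → (φ(1),φ(8)) = (3,6) ∈ E(G2) ✓
  (2,8) → (φ(2),φ(8)) = (1,3) ∈ E(G2) ✓
  (3,6) → (φ(3),φ(6)) = (0,7) ∈ E(G2) ✓
  (4,5) → (φ(4),φ(5)) = (4,5) ∈ E(G2) ✓
  (4,8) → (φ(4),φ(8)) = (3,4) ∈ E(G2) ✓
  (4,10) → (φ(4),φ(10)) = (4,9) ∈ E(G2) ✓
  (5,6) → (φ(5),φ(6)) = (5,7) ∈ E(G2) ✓
  (6,10) → (φ(6),φ(10)) = (7,9) ∈ E(G2) ✓
  (8,10) → (φ(8),φ(10)) = (3,9) ∈ E(G2) ✓
  (9,10) → (φ(9),φ(10)) = (2,9) ∈ E(G2) ✓
All 14 edges of G1 map to edges of G2, and |E(G1)| = |E(G2)| = 14, so φ is a bijection on edges as well as vertices. Hence G1 ≅ G2.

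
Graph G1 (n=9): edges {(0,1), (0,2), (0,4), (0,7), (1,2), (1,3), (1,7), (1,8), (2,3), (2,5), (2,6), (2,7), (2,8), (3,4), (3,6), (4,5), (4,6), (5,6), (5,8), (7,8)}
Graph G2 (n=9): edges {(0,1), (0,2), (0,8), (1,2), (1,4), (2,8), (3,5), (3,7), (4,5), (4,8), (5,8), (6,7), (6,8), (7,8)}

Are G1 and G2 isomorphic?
No, not isomorphic

The graphs are NOT isomorphic.

Counting triangles (3-cliques): G1 has 13, G2 has 4.
Triangle count is an isomorphism invariant, so differing triangle counts rule out isomorphism.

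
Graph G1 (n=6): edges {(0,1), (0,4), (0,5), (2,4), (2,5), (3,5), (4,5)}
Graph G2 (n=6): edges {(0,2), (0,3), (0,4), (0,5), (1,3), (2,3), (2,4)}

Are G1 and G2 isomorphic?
Yes, isomorphic

The graphs are isomorphic.
One valid mapping φ: V(G1) → V(G2): 0→3, 1→1, 2→4, 3→5, 4→2, 5→0

Verify φ preserves adjacency — for each edge of G1, its image is an edge of G2:
  (0,1) → (φ(0),φ(1)) = (1,3) ∈ E(G2) ✓
  (0,4) → (φ(0),φ(4)) = (2,3) ∈ E(G2) ✓
  (0,5) → (φ(0),φ(5)) = (0,3) ∈ E(G2) ✓
  (2,4) → (φ(2),φ(4)) = (2,4) ∈ E(G2) ✓
  (2,5) → (φ(2),φ(5)) = (0,4) ∈ E(G2) ✓
  (3,5) → (φ(3),φ(5)) = (0,5) ∈ E(G2) ✓
  (4,5) → (φ(4),φ(5)) = (0,2) ∈ E(G2) ✓
All 7 edges of G1 map to edges of G2, and |E(G1)| = |E(G2)| = 7, so φ is a bijection on edges as well as vertices. Hence G1 ≅ G2.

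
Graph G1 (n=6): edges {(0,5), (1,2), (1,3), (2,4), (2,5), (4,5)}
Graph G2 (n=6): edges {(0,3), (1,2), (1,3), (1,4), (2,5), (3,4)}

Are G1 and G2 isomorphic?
Yes, isomorphic

The graphs are isomorphic.
One valid mapping φ: V(G1) → V(G2): 0→0, 1→2, 2→1, 3→5, 4→4, 5→3

Verify φ preserves adjacency — for each edge of G1, its image is an edge of G2:
  (0,5) → (φ(0),φ(5)) = (0,3) ∈ E(G2) ✓
  (1,2) → (φ(1),φ(2)) = (1,2) ∈ E(G2) ✓
  (1,3) → (φ(1),φ(3)) = (2,5) ∈ E(G2) ✓
  (2,4) → (φ(2),φ(4)) = (1,4) ∈ E(G2) ✓
  (2,5) → (φ(2),φ(5)) = (1,3) ∈ E(G2) ✓
  (4,5) → (φ(4),φ(5)) = (3,4) ∈ E(G2) ✓
All 6 edges of G1 map to edges of G2, and |E(G1)| = |E(G2)| = 6, so φ is a bijection on edges as well as vertices. Hence G1 ≅ G2.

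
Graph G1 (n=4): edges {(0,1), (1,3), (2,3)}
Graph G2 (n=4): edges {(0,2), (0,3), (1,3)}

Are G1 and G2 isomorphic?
Yes, isomorphic

The graphs are isomorphic.
One valid mapping φ: V(G1) → V(G2): 0→2, 1→0, 2→1, 3→3

Verify φ preserves adjacency — for each edge of G1, its image is an edge of G2:
  (0,1) → (φ(0),φ(1)) = (0,2) ∈ E(G2) ✓
  (1,3) → (φ(1),φ(3)) = (0,3) ∈ E(G2) ✓
  (2,3) → (φ(2),φ(3)) = (1,3) ∈ E(G2) ✓
All 3 edges of G1 map to edges of G2, and |E(G1)| = |E(G2)| = 3, so φ is a bijection on edges as well as vertices. Hence G1 ≅ G2.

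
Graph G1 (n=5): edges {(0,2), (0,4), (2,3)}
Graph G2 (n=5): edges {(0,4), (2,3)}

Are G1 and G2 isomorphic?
No, not isomorphic

The graphs are NOT isomorphic.

Counting edges: G1 has 3 edge(s); G2 has 2 edge(s).
Edge count is an isomorphism invariant (a bijection on vertices induces a bijection on edges), so differing edge counts rule out isomorphism.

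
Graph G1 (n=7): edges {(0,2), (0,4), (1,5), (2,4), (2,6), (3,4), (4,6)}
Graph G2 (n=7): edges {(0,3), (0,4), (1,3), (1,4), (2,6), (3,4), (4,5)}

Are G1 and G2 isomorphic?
Yes, isomorphic

The graphs are isomorphic.
One valid mapping φ: V(G1) → V(G2): 0→1, 1→6, 2→3, 3→5, 4→4, 5→2, 6→0

Verify φ preserves adjacency — for each edge of G1, its image is an edge of G2:
  (0,2) → (φ(0),φ(2)) = (1,3) ∈ E(G2) ✓
  (0,4) → (φ(0),φ(4)) = (1,4) ∈ E(G2) ✓
  (1,5) → (φ(1),φ(5)) = (2,6) ∈ E(G2) ✓
  (2,4) → (φ(2),φ(4)) = (3,4) ∈ E(G2) ✓
  (2,6) → (φ(2),φ(6)) = (0,3) ∈ E(G2) ✓
  (3,4) → (φ(3),φ(4)) = (4,5) ∈ E(G2) ✓
  (4,6) → (φ(4),φ(6)) = (0,4) ∈ E(G2) ✓
All 7 edges of G1 map to edges of G2, and |E(G1)| = |E(G2)| = 7, so φ is a bijection on edges as well as vertices. Hence G1 ≅ G2.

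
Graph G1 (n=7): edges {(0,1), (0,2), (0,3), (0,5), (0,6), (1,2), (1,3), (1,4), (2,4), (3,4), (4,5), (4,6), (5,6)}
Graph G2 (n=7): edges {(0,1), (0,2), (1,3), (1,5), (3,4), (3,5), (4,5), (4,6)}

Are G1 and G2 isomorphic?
No, not isomorphic

The graphs are NOT isomorphic.

Degrees in G1: deg(0)=5, deg(1)=4, deg(2)=3, deg(3)=3, deg(4)=5, deg(5)=3, deg(6)=3.
Sorted degree sequence of G1: [5, 5, 4, 3, 3, 3, 3].
Degrees in G2: deg(0)=2, deg(1)=3, deg(2)=1, deg(3)=3, deg(4)=3, deg(5)=3, deg(6)=1.
Sorted degree sequence of G2: [3, 3, 3, 3, 2, 1, 1].
The (sorted) degree sequence is an isomorphism invariant, so since G1 and G2 have different degree sequences they cannot be isomorphic.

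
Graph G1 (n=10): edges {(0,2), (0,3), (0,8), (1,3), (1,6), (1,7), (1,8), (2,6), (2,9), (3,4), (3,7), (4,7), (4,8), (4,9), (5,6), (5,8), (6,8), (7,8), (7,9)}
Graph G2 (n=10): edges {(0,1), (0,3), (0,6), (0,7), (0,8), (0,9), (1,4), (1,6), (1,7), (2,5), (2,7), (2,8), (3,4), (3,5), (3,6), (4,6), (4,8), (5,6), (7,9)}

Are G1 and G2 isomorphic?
Yes, isomorphic

The graphs are isomorphic.
One valid mapping φ: V(G1) → V(G2): 0→8, 1→1, 2→2, 3→4, 4→3, 5→9, 6→7, 7→6, 8→0, 9→5

Verify φ preserves adjacency — for each edge of G1, its image is an edge of G2:
  (0,2) → (φ(0),φ(2)) = (2,8) ∈ E(G2) ✓
  (0,3) → (φ(0),φ(3)) = (4,8) ∈ E(G2) ✓
  (0,8) → (φ(0),φ(8)) = (0,8) ∈ E(G2) ✓
  (1,3) → (φ(1),φ(3)) = (1,4) ∈ E(G2) ✓
  (1,6) → (φ(1),φ(6)) = (1,7) ∈ E(G2) ✓
  (1,7) → (φ(1),φ(7)) = (1,6) ∈ E(G2) ✓
  (1,8) → (φ(1),φ(8)) = (0,1) ∈ E(G2) ✓
  (2,6) → (φ(2),φ(6)) = (2,7) ∈ E(G2) ✓
  (2,9) → (φ(2),φ(9)) = (2,5) ∈ E(G2) ✓
  (3,4) → (φ(3),φ(4)) = (3,4) ∈ E(G2) ✓
  (3,7) → (φ(3),φ(7)) = (4,6) ∈ E(G2) ✓
  (4,7) → (φ(4),φ(7)) = (3,6) ∈ E(G2) ✓
  (4,8) → (φ(4),φ(8)) = (0,3) ∈ E(G2) ✓
  (4,9) → (φ(4),φ(9)) = (3,5) ∈ E(G2) ✓
  (5,6) → (φ(5),φ(6)) = (7,9) ∈ E(G2) ✓
  (5,8) → (φ(5),φ(8)) = (0,9) ∈ E(G2) ✓
  (6,8) → (φ(6),φ(8)) = (0,7) ∈ E(G2) ✓
  (7,8) → (φ(7),φ(8)) = (0,6) ∈ E(G2) ✓
  (7,9) → (φ(7),φ(9)) = (5,6) ∈ E(G2) ✓
All 19 edges of G1 map to edges of G2, and |E(G1)| = |E(G2)| = 19, so φ is a bijection on edges as well as vertices. Hence G1 ≅ G2.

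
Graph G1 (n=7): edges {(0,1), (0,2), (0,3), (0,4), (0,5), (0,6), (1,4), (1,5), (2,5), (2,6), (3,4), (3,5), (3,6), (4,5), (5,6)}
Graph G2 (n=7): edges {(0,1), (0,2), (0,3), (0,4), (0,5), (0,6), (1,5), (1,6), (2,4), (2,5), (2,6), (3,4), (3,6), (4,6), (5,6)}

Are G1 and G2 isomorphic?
Yes, isomorphic

The graphs are isomorphic.
One valid mapping φ: V(G1) → V(G2): 0→6, 1→3, 2→1, 3→2, 4→4, 5→0, 6→5

Verify φ preserves adjacency — for each edge of G1, its image is an edge of G2:
  (0,1) → (φ(0),φ(1)) = (3,6) ∈ E(G2) ✓
  (0,2) → (φ(0),φ(2)) = (1,6) ∈ E(G2) ✓
  (0,3) → (φ(0),φ(3)) = (2,6) ∈ E(G2) ✓
  (0,4) → (φ(0),φ(4)) = (4,6) ∈ E(G2) ✓
  (0,5) → (φ(0),φ(5)) = (0,6) ∈ E(G2) ✓
  (0,6) → (φ(0),φ(6)) = (5,6) ∈ E(G2) ✓
  (1,4) → (φ(1),φ(4)) = (3,4) ∈ E(G2) ✓
  (1,5) → (φ(1),φ(5)) = (0,3) ∈ E(G2) ✓
  (2,5) → (φ(2),φ(5)) = (0,1) ∈ E(G2) ✓
  (2,6) → (φ(2),φ(6)) = (1,5) ∈ E(G2) ✓
  (3,4) → (φ(3),φ(4)) = (2,4) ∈ E(G2) ✓
  (3,5) → (φ(3),φ(5)) = (0,2) ∈ E(G2) ✓
  (3,6) → (φ(3),φ(6)) = (2,5) ∈ E(G2) ✓
  (4,5) → (φ(4),φ(5)) = (0,4) ∈ E(G2) ✓
  (5,6) → (φ(5),φ(6)) = (0,5) ∈ E(G2) ✓
All 15 edges of G1 map to edges of G2, and |E(G1)| = |E(G2)| = 15, so φ is a bijection on edges as well as vertices. Hence G1 ≅ G2.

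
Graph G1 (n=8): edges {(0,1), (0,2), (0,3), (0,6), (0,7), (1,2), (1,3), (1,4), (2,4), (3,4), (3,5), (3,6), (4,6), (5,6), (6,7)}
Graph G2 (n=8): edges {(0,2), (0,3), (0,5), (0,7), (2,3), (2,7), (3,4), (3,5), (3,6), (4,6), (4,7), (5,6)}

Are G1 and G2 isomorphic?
No, not isomorphic

The graphs are NOT isomorphic.

Connected components of G1: 1 component(s) with vertex sets [[0, 1, 2, 3, 4, 5, 6, 7]], sizes [8].
Connected components of G2: 2 component(s) with vertex sets [[1], [0, 2, 3, 4, 5, 6, 7]], sizes [1, 7].
The number of connected components (and the multiset of component sizes) is an isomorphism invariant — an isomorphism maps each component of G1 bijectively onto a component of G2. Since G1 has 1 component(s) and G2 has 2, they cannot be isomorphic.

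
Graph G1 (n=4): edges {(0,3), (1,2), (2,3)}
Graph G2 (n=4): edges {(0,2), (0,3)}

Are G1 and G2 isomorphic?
No, not isomorphic

The graphs are NOT isomorphic.

Degrees in G1: deg(0)=1, deg(1)=1, deg(2)=2, deg(3)=2.
Sorted degree sequence of G1: [2, 2, 1, 1].
Degrees in G2: deg(0)=2, deg(1)=0, deg(2)=1, deg(3)=1.
Sorted degree sequence of G2: [2, 1, 1, 0].
The (sorted) degree sequence is an isomorphism invariant, so since G1 and G2 have different degree sequences they cannot be isomorphic.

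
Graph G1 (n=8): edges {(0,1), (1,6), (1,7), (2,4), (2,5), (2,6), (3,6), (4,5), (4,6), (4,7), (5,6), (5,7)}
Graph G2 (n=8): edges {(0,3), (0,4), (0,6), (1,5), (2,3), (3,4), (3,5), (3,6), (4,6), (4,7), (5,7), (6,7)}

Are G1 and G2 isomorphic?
Yes, isomorphic

The graphs are isomorphic.
One valid mapping φ: V(G1) → V(G2): 0→1, 1→5, 2→0, 3→2, 4→6, 5→4, 6→3, 7→7

Verify φ preserves adjacency — for each edge of G1, its image is an edge of G2:
  (0,1) → (φ(0),φ(1)) = (1,5) ∈ E(G2) ✓
  (1,6) → (φ(1),φ(6)) = (3,5) ∈ E(G2) ✓
  (1,7) → (φ(1),φ(7)) = (5,7) ∈ E(G2) ✓
  (2,4) → (φ(2),φ(4)) = (0,6) ∈ E(G2) ✓
  (2,5) → (φ(2),φ(5)) = (0,4) ∈ E(G2) ✓
  (2,6) → (φ(2),φ(6)) = (0,3) ∈ E(G2) ✓
  (3,6) → (φ(3),φ(6)) = (2,3) ∈ E(G2) ✓
  (4,5) → (φ(4),φ(5)) = (4,6) ∈ E(G2) ✓
  (4,6) → (φ(4),φ(6)) = (3,6) ∈ E(G2) ✓
  (4,7) → (φ(4),φ(7)) = (6,7) ∈ E(G2) ✓
  (5,6) → (φ(5),φ(6)) = (3,4) ∈ E(G2) ✓
  (5,7) → (φ(5),φ(7)) = (4,7) ∈ E(G2) ✓
All 12 edges of G1 map to edges of G2, and |E(G1)| = |E(G2)| = 12, so φ is a bijection on edges as well as vertices. Hence G1 ≅ G2.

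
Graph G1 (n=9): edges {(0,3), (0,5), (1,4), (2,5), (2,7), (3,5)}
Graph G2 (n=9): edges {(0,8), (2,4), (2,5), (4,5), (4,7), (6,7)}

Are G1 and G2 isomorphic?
Yes, isomorphic

The graphs are isomorphic.
One valid mapping φ: V(G1) → V(G2): 0→2, 1→0, 2→7, 3→5, 4→8, 5→4, 6→3, 7→6, 8→1

Verify φ preserves adjacency — for each edge of G1, its image is an edge of G2:
  (0,3) → (φ(0),φ(3)) = (2,5) ∈ E(G2) ✓
  (0,5) → (φ(0),φ(5)) = (2,4) ∈ E(G2) ✓
  (1,4) → (φ(1),φ(4)) = (0,8) ∈ E(G2) ✓
  (2,5) → (φ(2),φ(5)) = (4,7) ∈ E(G2) ✓
  (2,7) → (φ(2),φ(7)) = (6,7) ∈ E(G2) ✓
  (3,5) → (φ(3),φ(5)) = (4,5) ∈ E(G2) ✓
All 6 edges of G1 map to edges of G2, and |E(G1)| = |E(G2)| = 6, so φ is a bijection on edges as well as vertices. Hence G1 ≅ G2.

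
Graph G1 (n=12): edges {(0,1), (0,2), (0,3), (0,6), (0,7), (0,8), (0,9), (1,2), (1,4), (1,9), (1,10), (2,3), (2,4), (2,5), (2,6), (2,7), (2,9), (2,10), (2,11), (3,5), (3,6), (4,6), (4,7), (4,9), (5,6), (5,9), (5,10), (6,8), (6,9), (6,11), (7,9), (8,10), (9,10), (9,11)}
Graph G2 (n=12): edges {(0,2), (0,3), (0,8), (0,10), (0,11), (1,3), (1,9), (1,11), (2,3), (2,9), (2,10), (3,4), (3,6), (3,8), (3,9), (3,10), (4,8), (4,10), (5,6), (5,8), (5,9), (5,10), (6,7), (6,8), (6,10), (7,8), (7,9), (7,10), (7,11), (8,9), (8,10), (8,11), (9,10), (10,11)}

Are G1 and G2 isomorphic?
Yes, isomorphic

The graphs are isomorphic.
One valid mapping φ: V(G1) → V(G2): 0→9, 1→7, 2→10, 3→2, 4→6, 5→0, 6→3, 7→5, 8→1, 9→8, 10→11, 11→4

Verify φ preserves adjacency — for each edge of G1, its image is an edge of G2:
  (0,1) → (φ(0),φ(1)) = (7,9) ∈ E(G2) ✓
  (0,2) → (φ(0),φ(2)) = (9,10) ∈ E(G2) ✓
  (0,3) → (φ(0),φ(3)) = (2,9) ∈ E(G2) ✓
  (0,6) → (φ(0),φ(6)) = (3,9) ∈ E(G2) ✓
  (0,7) → (φ(0),φ(7)) = (5,9) ∈ E(G2) ✓
  (0,8) → (φ(0),φ(8)) = (1,9) ∈ E(G2) ✓
  (0,9) → (φ(0),φ(9)) = (8,9) ∈ E(G2) ✓
  (1,2) → (φ(1),φ(2)) = (7,10) ∈ E(G2) ✓
  (1,4) → (φ(1),φ(4)) = (6,7) ∈ E(G2) ✓
  (1,9) → (φ(1),φ(9)) = (7,8) ∈ E(G2) ✓
  (1,10) → (φ(1),φ(10)) = (7,11) ∈ E(G2) ✓
  (2,3) → (φ(2),φ(3)) = (2,10) ∈ E(G2) ✓
  (2,4) → (φ(2),φ(4)) = (6,10) ∈ E(G2) ✓
  (2,5) → (φ(2),φ(5)) = (0,10) ∈ E(G2) ✓
  (2,6) → (φ(2),φ(6)) = (3,10) ∈ E(G2) ✓
  (2,7) → (φ(2),φ(7)) = (5,10) ∈ E(G2) ✓
  (2,9) → (φ(2),φ(9)) = (8,10) ∈ E(G2) ✓
  (2,10) → (φ(2),φ(10)) = (10,11) ∈ E(G2) ✓
  (2,11) → (φ(2),φ(11)) = (4,10) ∈ E(G2) ✓
  (3,5) → (φ(3),φ(5)) = (0,2) ∈ E(G2) ✓
  (3,6) → (φ(3),φ(6)) = (2,3) ∈ E(G2) ✓
  (4,6) → (φ(4),φ(6)) = (3,6) ∈ E(G2) ✓
  (4,7) → (φ(4),φ(7)) = (5,6) ∈ E(G2) ✓
  (4,9) → (φ(4),φ(9)) = (6,8) ∈ E(G2) ✓
  (5,6) → (φ(5),φ(6)) = (0,3) ∈ E(G2) ✓
  (5,9) → (φ(5),φ(9)) = (0,8) ∈ E(G2) ✓
  (5,10) → (φ(5),φ(10)) = (0,11) ∈ E(G2) ✓
  (6,8) → (φ(6),φ(8)) = (1,3) ∈ E(G2) ✓
  (6,9) → (φ(6),φ(9)) = (3,8) ∈ E(G2) ✓
  (6,11) → (φ(6),φ(11)) = (3,4) ∈ E(G2) ✓
  (7,9) → (φ(7),φ(9)) = (5,8) ∈ E(G2) ✓
  (8,10) → (φ(8),φ(10)) = (1,11) ∈ E(G2) ✓
  (9,10) → (φ(9),φ(10)) = (8,11) ∈ E(G2) ✓
  (9,11) → (φ(9),φ(11)) = (4,8) ∈ E(G2) ✓
All 34 edges of G1 map to edges of G2, and |E(G1)| = |E(G2)| = 34, so φ is a bijection on edges as well as vertices. Hence G1 ≅ G2.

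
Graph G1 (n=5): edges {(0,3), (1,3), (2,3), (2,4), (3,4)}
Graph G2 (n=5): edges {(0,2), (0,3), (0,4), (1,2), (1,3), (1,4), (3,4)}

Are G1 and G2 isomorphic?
No, not isomorphic

The graphs are NOT isomorphic.

Counting triangles (3-cliques): G1 has 1, G2 has 2.
Triangle count is an isomorphism invariant, so differing triangle counts rule out isomorphism.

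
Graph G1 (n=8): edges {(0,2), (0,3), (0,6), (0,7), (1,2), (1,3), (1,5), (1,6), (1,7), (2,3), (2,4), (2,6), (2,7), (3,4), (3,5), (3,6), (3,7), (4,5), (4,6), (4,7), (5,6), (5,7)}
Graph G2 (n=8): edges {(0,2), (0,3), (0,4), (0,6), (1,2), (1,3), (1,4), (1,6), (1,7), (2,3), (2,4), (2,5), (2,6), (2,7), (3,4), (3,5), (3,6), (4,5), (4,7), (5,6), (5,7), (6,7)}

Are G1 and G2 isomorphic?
Yes, isomorphic

The graphs are isomorphic.
One valid mapping φ: V(G1) → V(G2): 0→0, 1→5, 2→3, 3→2, 4→1, 5→7, 6→4, 7→6

Verify φ preserves adjacency — for each edge of G1, its image is an edge of G2:
  (0,2) → (φ(0),φ(2)) = (0,3) ∈ E(G2) ✓
  (0,3) → (φ(0),φ(3)) = (0,2) ∈ E(G2) ✓
  (0,6) → (φ(0),φ(6)) = (0,4) ∈ E(G2) ✓
  (0,7) → (φ(0),φ(7)) = (0,6) ∈ E(G2) ✓
  (1,2) → (φ(1),φ(2)) = (3,5) ∈ E(G2) ✓
  (1,3) → (φ(1),φ(3)) = (2,5) ∈ E(G2) ✓
  (1,5) → (φ(1),φ(5)) = (5,7) ∈ E(G2) ✓
  (1,6) → (φ(1),φ(6)) = (4,5) ∈ E(G2) ✓
  (1,7) → (φ(1),φ(7)) = (5,6) ∈ E(G2) ✓
  (2,3) → (φ(2),φ(3)) = (2,3) ∈ E(G2) ✓
  (2,4) → (φ(2),φ(4)) = (1,3) ∈ E(G2) ✓
  (2,6) → (φ(2),φ(6)) = (3,4) ∈ E(G2) ✓
  (2,7) → (φ(2),φ(7)) = (3,6) ∈ E(G2) ✓
  (3,4) → (φ(3),φ(4)) = (1,2) ∈ E(G2) ✓
  (3,5) → (φ(3),φ(5)) = (2,7) ∈ E(G2) ✓
  (3,6) → (φ(3),φ(6)) = (2,4) ∈ E(G2) ✓
  (3,7) → (φ(3),φ(7)) = (2,6) ∈ E(G2) ✓
  (4,5) → (φ(4),φ(5)) = (1,7) ∈ E(G2) ✓
  (4,6) → (φ(4),φ(6)) = (1,4) ∈ E(G2) ✓
  (4,7) → (φ(4),φ(7)) = (1,6) ∈ E(G2) ✓
  (5,6) → (φ(5),φ(6)) = (4,7) ∈ E(G2) ✓
  (5,7) → (φ(5),φ(7)) = (6,7) ∈ E(G2) ✓
All 22 edges of G1 map to edges of G2, and |E(G1)| = |E(G2)| = 22, so φ is a bijection on edges as well as vertices. Hence G1 ≅ G2.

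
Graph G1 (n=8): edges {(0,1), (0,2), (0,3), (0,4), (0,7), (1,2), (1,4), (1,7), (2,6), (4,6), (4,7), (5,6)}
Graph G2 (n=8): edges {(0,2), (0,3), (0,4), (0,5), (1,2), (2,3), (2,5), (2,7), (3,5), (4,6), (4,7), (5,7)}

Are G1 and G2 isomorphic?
Yes, isomorphic

The graphs are isomorphic.
One valid mapping φ: V(G1) → V(G2): 0→2, 1→5, 2→7, 3→1, 4→0, 5→6, 6→4, 7→3

Verify φ preserves adjacency — for each edge of G1, its image is an edge of G2:
  (0,1) → (φ(0),φ(1)) = (2,5) ∈ E(G2) ✓
  (0,2) → (φ(0),φ(2)) = (2,7) ∈ E(G2) ✓
  (0,3) → (φ(0),φ(3)) = (1,2) ∈ E(G2) ✓
  (0,4) → (φ(0),φ(4)) = (0,2) ∈ E(G2) ✓
  (0,7) → (φ(0),φ(7)) = (2,3) ∈ E(G2) ✓
  (1,2) → (φ(1),φ(2)) = (5,7) ∈ E(G2) ✓
  (1,4) → (φ(1),φ(4)) = (0,5) ∈ E(G2) ✓
  (1,7) → (φ(1),φ(7)) = (3,5) ∈ E(G2) ✓
  (2,6) → (φ(2),φ(6)) = (4,7) ∈ E(G2) ✓
  (4,6) → (φ(4),φ(6)) = (0,4) ∈ E(G2) ✓
  (4,7) → (φ(4),φ(7)) = (0,3) ∈ E(G2) ✓
  (5,6) → (φ(5),φ(6)) = (4,6) ∈ E(G2) ✓
All 12 edges of G1 map to edges of G2, and |E(G1)| = |E(G2)| = 12, so φ is a bijection on edges as well as vertices. Hence G1 ≅ G2.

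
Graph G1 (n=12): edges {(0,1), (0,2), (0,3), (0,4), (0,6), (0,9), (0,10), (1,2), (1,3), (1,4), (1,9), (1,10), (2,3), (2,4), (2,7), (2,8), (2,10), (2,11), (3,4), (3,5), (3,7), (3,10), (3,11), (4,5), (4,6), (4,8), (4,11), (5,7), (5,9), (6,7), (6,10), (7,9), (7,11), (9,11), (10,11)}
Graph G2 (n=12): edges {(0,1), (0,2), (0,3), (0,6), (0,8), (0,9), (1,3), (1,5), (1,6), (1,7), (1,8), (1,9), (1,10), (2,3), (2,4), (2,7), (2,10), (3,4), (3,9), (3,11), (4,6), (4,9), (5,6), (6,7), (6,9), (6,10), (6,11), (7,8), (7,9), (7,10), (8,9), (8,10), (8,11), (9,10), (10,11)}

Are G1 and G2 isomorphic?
Yes, isomorphic

The graphs are isomorphic.
One valid mapping φ: V(G1) → V(G2): 0→10, 1→7, 2→1, 3→9, 4→6, 5→4, 6→11, 7→3, 8→5, 9→2, 10→8, 11→0

Verify φ preserves adjacency — for each edge of G1, its image is an edge of G2:
  (0,1) → (φ(0),φ(1)) = (7,10) ∈ E(G2) ✓
  (0,2) → (φ(0),φ(2)) = (1,10) ∈ E(G2) ✓
  (0,3) → (φ(0),φ(3)) = (9,10) ∈ E(G2) ✓
  (0,4) → (φ(0),φ(4)) = (6,10) ∈ E(G2) ✓
  (0,6) → (φ(0),φ(6)) = (10,11) ∈ E(G2) ✓
  (0,9) → (φ(0),φ(9)) = (2,10) ∈ E(G2) ✓
  (0,10) → (φ(0),φ(10)) = (8,10) ∈ E(G2) ✓
  (1,2) → (φ(1),φ(2)) = (1,7) ∈ E(G2) ✓
  (1,3) → (φ(1),φ(3)) = (7,9) ∈ E(G2) ✓
  (1,4) → (φ(1),φ(4)) = (6,7) ∈ E(G2) ✓
  (1,9) → (φ(1),φ(9)) = (2,7) ∈ E(G2) ✓
  (1,10) → (φ(1),φ(10)) = (7,8) ∈ E(G2) ✓
  (2,3) → (φ(2),φ(3)) = (1,9) ∈ E(G2) ✓
  (2,4) → (φ(2),φ(4)) = (1,6) ∈ E(G2) ✓
  (2,7) → (φ(2),φ(7)) = (1,3) ∈ E(G2) ✓
  (2,8) → (φ(2),φ(8)) = (1,5) ∈ E(G2) ✓
  (2,10) → (φ(2),φ(10)) = (1,8) ∈ E(G2) ✓
  (2,11) → (φ(2),φ(11)) = (0,1) ∈ E(G2) ✓
  (3,4) → (φ(3),φ(4)) = (6,9) ∈ E(G2) ✓
  (3,5) → (φ(3),φ(5)) = (4,9) ∈ E(G2) ✓
  (3,7) → (φ(3),φ(7)) = (3,9) ∈ E(G2) ✓
  (3,10) → (φ(3),φ(10)) = (8,9) ∈ E(G2) ✓
  (3,11) → (φ(3),φ(11)) = (0,9) ∈ E(G2) ✓
  (4,5) → (φ(4),φ(5)) = (4,6) ∈ E(G2) ✓
  (4,6) → (φ(4),φ(6)) = (6,11) ∈ E(G2) ✓
  (4,8) → (φ(4),φ(8)) = (5,6) ∈ E(G2) ✓
  (4,11) → (φ(4),φ(11)) = (0,6) ∈ E(G2) ✓
  (5,7) → (φ(5),φ(7)) = (3,4) ∈ E(G2) ✓
  (5,9) → (φ(5),φ(9)) = (2,4) ∈ E(G2) ✓
  (6,7) → (φ(6),φ(7)) = (3,11) ∈ E(G2) ✓
  (6,10) → (φ(6),φ(10)) = (8,11) ∈ E(G2) ✓
  (7,9) → (φ(7),φ(9)) = (2,3) ∈ E(G2) ✓
  (7,11) → (φ(7),φ(11)) = (0,3) ∈ E(G2) ✓
  (9,11) → (φ(9),φ(11)) = (0,2) ∈ E(G2) ✓
  (10,11) → (φ(10),φ(11)) = (0,8) ∈ E(G2) ✓
All 35 edges of G1 map to edges of G2, and |E(G1)| = |E(G2)| = 35, so φ is a bijection on edges as well as vertices. Hence G1 ≅ G2.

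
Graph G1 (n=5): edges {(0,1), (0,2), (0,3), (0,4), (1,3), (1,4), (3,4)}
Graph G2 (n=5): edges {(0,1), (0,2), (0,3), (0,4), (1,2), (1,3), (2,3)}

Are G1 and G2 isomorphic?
Yes, isomorphic

The graphs are isomorphic.
One valid mapping φ: V(G1) → V(G2): 0→0, 1→2, 2→4, 3→3, 4→1

Verify φ preserves adjacency — for each edge of G1, its image is an edge of G2:
  (0,1) → (φ(0),φ(1)) = (0,2) ∈ E(G2) ✓
  (0,2) → (φ(0),φ(2)) = (0,4) ∈ E(G2) ✓
  (0,3) → (φ(0),φ(3)) = (0,3) ∈ E(G2) ✓
  (0,4) → (φ(0),φ(4)) = (0,1) ∈ E(G2) ✓
  (1,3) → (φ(1),φ(3)) = (2,3) ∈ E(G2) ✓
  (1,4) → (φ(1),φ(4)) = (1,2) ∈ E(G2) ✓
  (3,4) → (φ(3),φ(4)) = (1,3) ∈ E(G2) ✓
All 7 edges of G1 map to edges of G2, and |E(G1)| = |E(G2)| = 7, so φ is a bijection on edges as well as vertices. Hence G1 ≅ G2.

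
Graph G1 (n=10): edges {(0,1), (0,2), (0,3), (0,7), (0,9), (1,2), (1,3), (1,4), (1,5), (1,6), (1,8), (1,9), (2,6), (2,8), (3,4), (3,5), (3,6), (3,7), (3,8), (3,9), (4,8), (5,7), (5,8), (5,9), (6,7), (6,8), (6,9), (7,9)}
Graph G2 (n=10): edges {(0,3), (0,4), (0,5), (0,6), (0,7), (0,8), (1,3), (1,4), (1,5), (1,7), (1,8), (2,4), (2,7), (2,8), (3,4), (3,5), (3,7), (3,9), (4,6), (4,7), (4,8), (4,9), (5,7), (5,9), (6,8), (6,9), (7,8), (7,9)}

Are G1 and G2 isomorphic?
Yes, isomorphic

The graphs are isomorphic.
One valid mapping φ: V(G1) → V(G2): 0→9, 1→4, 2→6, 3→7, 4→2, 5→1, 6→0, 7→5, 8→8, 9→3

Verify φ preserves adjacency — for each edge of G1, its image is an edge of G2:
  (0,1) → (φ(0),φ(1)) = (4,9) ∈ E(G2) ✓
  (0,2) → (φ(0),φ(2)) = (6,9) ∈ E(G2) ✓
  (0,3) → (φ(0),φ(3)) = (7,9) ∈ E(G2) ✓
  (0,7) → (φ(0),φ(7)) = (5,9) ∈ E(G2) ✓
  (0,9) → (φ(0),φ(9)) = (3,9) ∈ E(G2) ✓
  (1,2) → (φ(1),φ(2)) = (4,6) ∈ E(G2) ✓
  (1,3) → (φ(1),φ(3)) = (4,7) ∈ E(G2) ✓
  (1,4) → (φ(1),φ(4)) = (2,4) ∈ E(G2) ✓
  (1,5) → (φ(1),φ(5)) = (1,4) ∈ E(G2) ✓
  (1,6) → (φ(1),φ(6)) = (0,4) ∈ E(G2) ✓
  (1,8) → (φ(1),φ(8)) = (4,8) ∈ E(G2) ✓
  (1,9) → (φ(1),φ(9)) = (3,4) ∈ E(G2) ✓
  (2,6) → (φ(2),φ(6)) = (0,6) ∈ E(G2) ✓
  (2,8) → (φ(2),φ(8)) = (6,8) ∈ E(G2) ✓
  (3,4) → (φ(3),φ(4)) = (2,7) ∈ E(G2) ✓
  (3,5) → (φ(3),φ(5)) = (1,7) ∈ E(G2) ✓
  (3,6) → (φ(3),φ(6)) = (0,7) ∈ E(G2) ✓
  (3,7) → (φ(3),φ(7)) = (5,7) ∈ E(G2) ✓
  (3,8) → (φ(3),φ(8)) = (7,8) ∈ E(G2) ✓
  (3,9) → (φ(3),φ(9)) = (3,7) ∈ E(G2) ✓
  (4,8) → (φ(4),φ(8)) = (2,8) ∈ E(G2) ✓
  (5,7) → (φ(5),φ(7)) = (1,5) ∈ E(G2) ✓
  (5,8) → (φ(5),φ(8)) = (1,8) ∈ E(G2) ✓
  (5,9) → (φ(5),φ(9)) = (1,3) ∈ E(G2) ✓
  (6,7) → (φ(6),φ(7)) = (0,5) ∈ E(G2) ✓
  (6,8) → (φ(6),φ(8)) = (0,8) ∈ E(G2) ✓
  (6,9) → (φ(6),φ(9)) = (0,3) ∈ E(G2) ✓
  (7,9) → (φ(7),φ(9)) = (3,5) ∈ E(G2) ✓
All 28 edges of G1 map to edges of G2, and |E(G1)| = |E(G2)| = 28, so φ is a bijection on edges as well as vertices. Hence G1 ≅ G2.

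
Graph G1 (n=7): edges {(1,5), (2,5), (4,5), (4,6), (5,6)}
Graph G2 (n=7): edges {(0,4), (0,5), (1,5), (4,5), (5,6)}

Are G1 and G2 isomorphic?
Yes, isomorphic

The graphs are isomorphic.
One valid mapping φ: V(G1) → V(G2): 0→3, 1→1, 2→6, 3→2, 4→0, 5→5, 6→4

Verify φ preserves adjacency — for each edge of G1, its image is an edge of G2:
  (1,5) → (φ(1),φ(5)) = (1,5) ∈ E(G2) ✓
  (2,5) → (φ(2),φ(5)) = (5,6) ∈ E(G2) ✓
  (4,5) → (φ(4),φ(5)) = (0,5) ∈ E(G2) ✓
  (4,6) → (φ(4),φ(6)) = (0,4) ∈ E(G2) ✓
  (5,6) → (φ(5),φ(6)) = (4,5) ∈ E(G2) ✓
All 5 edges of G1 map to edges of G2, and |E(G1)| = |E(G2)| = 5, so φ is a bijection on edges as well as vertices. Hence G1 ≅ G2.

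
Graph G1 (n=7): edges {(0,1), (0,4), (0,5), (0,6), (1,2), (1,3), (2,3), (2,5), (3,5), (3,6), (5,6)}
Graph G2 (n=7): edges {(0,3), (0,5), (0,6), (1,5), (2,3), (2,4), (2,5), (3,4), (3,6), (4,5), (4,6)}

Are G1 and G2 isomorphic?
Yes, isomorphic

The graphs are isomorphic.
One valid mapping φ: V(G1) → V(G2): 0→5, 1→0, 2→6, 3→3, 4→1, 5→4, 6→2

Verify φ preserves adjacency — for each edge of G1, its image is an edge of G2:
  (0,1) → (φ(0),φ(1)) = (0,5) ∈ E(G2) ✓
  (0,4) → (φ(0),φ(4)) = (1,5) ∈ E(G2) ✓
  (0,5) → (φ(0),φ(5)) = (4,5) ∈ E(G2) ✓
  (0,6) → (φ(0),φ(6)) = (2,5) ∈ E(G2) ✓
  (1,2) → (φ(1),φ(2)) = (0,6) ∈ E(G2) ✓
  (1,3) → (φ(1),φ(3)) = (0,3) ∈ E(G2) ✓
  (2,3) → (φ(2),φ(3)) = (3,6) ∈ E(G2) ✓
  (2,5) → (φ(2),φ(5)) = (4,6) ∈ E(G2) ✓
  (3,5) → (φ(3),φ(5)) = (3,4) ∈ E(G2) ✓
  (3,6) → (φ(3),φ(6)) = (2,3) ∈ E(G2) ✓
  (5,6) → (φ(5),φ(6)) = (2,4) ∈ E(G2) ✓
All 11 edges of G1 map to edges of G2, and |E(G1)| = |E(G2)| = 11, so φ is a bijection on edges as well as vertices. Hence G1 ≅ G2.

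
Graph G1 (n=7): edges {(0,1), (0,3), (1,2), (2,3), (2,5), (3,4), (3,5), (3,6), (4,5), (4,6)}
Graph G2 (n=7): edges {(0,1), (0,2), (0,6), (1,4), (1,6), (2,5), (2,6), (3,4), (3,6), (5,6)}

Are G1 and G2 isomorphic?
Yes, isomorphic

The graphs are isomorphic.
One valid mapping φ: V(G1) → V(G2): 0→3, 1→4, 2→1, 3→6, 4→2, 5→0, 6→5

Verify φ preserves adjacency — for each edge of G1, its image is an edge of G2:
  (0,1) → (φ(0),φ(1)) = (3,4) ∈ E(G2) ✓
  (0,3) → (φ(0),φ(3)) = (3,6) ∈ E(G2) ✓
  (1,2) → (φ(1),φ(2)) = (1,4) ∈ E(G2) ✓
  (2,3) → (φ(2),φ(3)) = (1,6) ∈ E(G2) ✓
  (2,5) → (φ(2),φ(5)) = (0,1) ∈ E(G2) ✓
  (3,4) → (φ(3),φ(4)) = (2,6) ∈ E(G2) ✓
  (3,5) → (φ(3),φ(5)) = (0,6) ∈ E(G2) ✓
  (3,6) → (φ(3),φ(6)) = (5,6) ∈ E(G2) ✓
  (4,5) → (φ(4),φ(5)) = (0,2) ∈ E(G2) ✓
  (4,6) → (φ(4),φ(6)) = (2,5) ∈ E(G2) ✓
All 10 edges of G1 map to edges of G2, and |E(G1)| = |E(G2)| = 10, so φ is a bijection on edges as well as vertices. Hence G1 ≅ G2.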